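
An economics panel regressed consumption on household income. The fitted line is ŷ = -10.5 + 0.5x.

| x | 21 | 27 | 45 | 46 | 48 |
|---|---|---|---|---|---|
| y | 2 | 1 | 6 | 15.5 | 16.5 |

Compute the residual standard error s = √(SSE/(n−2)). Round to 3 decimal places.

x=21: ŷ = -10.5 + 0.5·21 = 0; r = 2 − 0 = 2
x=27: ŷ = -10.5 + 0.5·27 = 3; r = 1 − 3 = -2
x=45: ŷ = -10.5 + 0.5·45 = 12; r = 6 − 12 = -6
x=46: ŷ = -10.5 + 0.5·46 = 12.5; r = 15.5 − 12.5 = 3
x=48: ŷ = -10.5 + 0.5·48 = 13.5; r = 16.5 − 13.5 = 3
SSE = 4 + 4 + 36 + 9 + 9 = 62
s = √(62/3) = √20.6667 ≈ 4.546

s = 4.546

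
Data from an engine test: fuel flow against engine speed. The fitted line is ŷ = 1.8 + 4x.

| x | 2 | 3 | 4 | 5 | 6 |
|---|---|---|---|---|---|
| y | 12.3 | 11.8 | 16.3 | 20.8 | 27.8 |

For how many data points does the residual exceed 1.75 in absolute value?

x=2: ŷ = 1.8 + 4·2 = 9.8; e = 12.3 − 9.8 = 2.5
x=3: ŷ = 1.8 + 4·3 = 13.8; e = 11.8 − 13.8 = -2
x=4: ŷ = 1.8 + 4·4 = 17.8; e = 16.3 − 17.8 = -1.5
x=5: ŷ = 1.8 + 4·5 = 21.8; e = 20.8 − 21.8 = -1
x=6: ŷ = 1.8 + 4·6 = 25.8; e = 27.8 − 25.8 = 2
|e| > 1.75: x=2 (|e|=2.5), x=3 (|e|=2), x=6 (|e|=2) → 3

3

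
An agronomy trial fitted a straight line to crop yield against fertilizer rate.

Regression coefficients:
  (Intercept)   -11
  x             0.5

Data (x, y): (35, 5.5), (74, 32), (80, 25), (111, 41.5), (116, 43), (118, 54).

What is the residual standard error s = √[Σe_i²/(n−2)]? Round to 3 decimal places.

s = 5.339

x=35: ŷ = -11 + 0.5·35 = 6.5; e = 5.5 − 6.5 = -1
x=74: ŷ = -11 + 0.5·74 = 26; e = 32 − 26 = 6
x=80: ŷ = -11 + 0.5·80 = 29; e = 25 − 29 = -4
x=111: ŷ = -11 + 0.5·111 = 44.5; e = 41.5 − 44.5 = -3
x=116: ŷ = -11 + 0.5·116 = 47; e = 43 − 47 = -4
x=118: ŷ = -11 + 0.5·118 = 48; e = 54 − 48 = 6
SSE = 1 + 36 + 16 + 9 + 16 + 36 = 114
s = √(114/4) = √28.5 ≈ 5.339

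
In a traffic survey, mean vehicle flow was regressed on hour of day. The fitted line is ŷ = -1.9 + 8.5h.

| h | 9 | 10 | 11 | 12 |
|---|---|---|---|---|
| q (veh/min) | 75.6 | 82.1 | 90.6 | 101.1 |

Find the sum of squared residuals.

SSE = 4

h=9: ŷ = -1.9 + 8.5·9 = 74.6; r = 75.6 − 74.6 = 1
h=10: ŷ = -1.9 + 8.5·10 = 83.1; r = 82.1 − 83.1 = -1
h=11: ŷ = -1.9 + 8.5·11 = 91.6; r = 90.6 − 91.6 = -1
h=12: ŷ = -1.9 + 8.5·12 = 100.1; r = 101.1 − 100.1 = 1
SSE = 1 + 1 + 1 + 1 = 4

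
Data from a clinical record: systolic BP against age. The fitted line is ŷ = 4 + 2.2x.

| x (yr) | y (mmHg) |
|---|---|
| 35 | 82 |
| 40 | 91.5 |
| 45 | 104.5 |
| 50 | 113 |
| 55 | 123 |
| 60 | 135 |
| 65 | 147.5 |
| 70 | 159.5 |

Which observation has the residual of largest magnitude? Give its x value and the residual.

x=35: ŷ = 4 + 2.2·35 = 81; r = 82 − 81 = 1
x=40: ŷ = 4 + 2.2·40 = 92; r = 91.5 − 92 = -0.5
x=45: ŷ = 4 + 2.2·45 = 103; r = 104.5 − 103 = 1.5
x=50: ŷ = 4 + 2.2·50 = 114; r = 113 − 114 = -1
x=55: ŷ = 4 + 2.2·55 = 125; r = 123 − 125 = -2
x=60: ŷ = 4 + 2.2·60 = 136; r = 135 − 136 = -1
x=65: ŷ = 4 + 2.2·65 = 147; r = 147.5 − 147 = 0.5
x=70: ŷ = 4 + 2.2·70 = 158; r = 159.5 − 158 = 1.5
Largest |r| is 2 at x = 55, residual -2.

x = 55, r = -2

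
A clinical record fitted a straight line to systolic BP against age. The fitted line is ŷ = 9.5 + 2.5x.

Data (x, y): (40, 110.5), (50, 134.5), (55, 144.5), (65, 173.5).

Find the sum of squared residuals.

SSE = 9.5

x=40: ŷ = 9.5 + 2.5·40 = 109.5; e = 110.5 − 109.5 = 1
x=50: ŷ = 9.5 + 2.5·50 = 134.5; e = 134.5 − 134.5 = 0
x=55: ŷ = 9.5 + 2.5·55 = 147; e = 144.5 − 147 = -2.5
x=65: ŷ = 9.5 + 2.5·65 = 172; e = 173.5 − 172 = 1.5
SSE = 1 + 0 + 6.25 + 2.25 = 9.5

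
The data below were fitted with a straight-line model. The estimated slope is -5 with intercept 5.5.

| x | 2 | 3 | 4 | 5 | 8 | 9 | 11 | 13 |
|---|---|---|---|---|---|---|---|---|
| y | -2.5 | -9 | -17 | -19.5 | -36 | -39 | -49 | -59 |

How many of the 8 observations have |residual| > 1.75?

x=2: ŷ = 5.5 − 5·2 = -4.5; r = -2.5 − (-4.5) = 2
x=3: ŷ = 5.5 − 5·3 = -9.5; r = -9 − (-9.5) = 0.5
x=4: ŷ = 5.5 − 5·4 = -14.5; r = -17 − (-14.5) = -2.5
x=5: ŷ = 5.5 − 5·5 = -19.5; r = -19.5 − (-19.5) = 0
x=8: ŷ = 5.5 − 5·8 = -34.5; r = -36 − (-34.5) = -1.5
x=9: ŷ = 5.5 − 5·9 = -39.5; r = -39 − (-39.5) = 0.5
x=11: ŷ = 5.5 − 5·11 = -49.5; r = -49 − (-49.5) = 0.5
x=13: ŷ = 5.5 − 5·13 = -59.5; r = -59 − (-59.5) = 0.5
|r| > 1.75: x=2 (|r|=2), x=4 (|r|=2.5) → 2

2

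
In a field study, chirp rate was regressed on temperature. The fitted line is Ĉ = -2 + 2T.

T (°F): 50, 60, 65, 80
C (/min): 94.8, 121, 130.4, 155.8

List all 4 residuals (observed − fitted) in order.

T=50: Ĉ = -2 + 2·50 = 98; r = 94.8 − 98 = -3.2
T=60: Ĉ = -2 + 2·60 = 118; r = 121 − 118 = 3
T=65: Ĉ = -2 + 2·65 = 128; r = 130.4 − 128 = 2.4
T=80: Ĉ = -2 + 2·80 = 158; r = 155.8 − 158 = -2.2

-3.2, 3, 2.4, -2.2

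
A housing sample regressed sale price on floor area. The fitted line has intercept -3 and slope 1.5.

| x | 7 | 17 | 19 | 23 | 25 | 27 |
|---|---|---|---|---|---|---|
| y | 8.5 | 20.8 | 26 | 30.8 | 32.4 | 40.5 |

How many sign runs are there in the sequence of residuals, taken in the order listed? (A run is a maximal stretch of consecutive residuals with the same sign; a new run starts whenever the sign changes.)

5 runs

x=7: ŷ = -3 + 1.5·7 = 7.5; r = 8.5 − 7.5 = 1
x=17: ŷ = -3 + 1.5·17 = 22.5; r = 20.8 − 22.5 = -1.7
x=19: ŷ = -3 + 1.5·19 = 25.5; r = 26 − 25.5 = 0.5
x=23: ŷ = -3 + 1.5·23 = 31.5; r = 30.8 − 31.5 = -0.7
x=25: ŷ = -3 + 1.5·25 = 34.5; r = 32.4 − 34.5 = -2.1
x=27: ŷ = -3 + 1.5·27 = 37.5; r = 40.5 − 37.5 = 3
Signs: + − + − − +
Runs: +×1, −×1, +×1, −×2, +×1 → 5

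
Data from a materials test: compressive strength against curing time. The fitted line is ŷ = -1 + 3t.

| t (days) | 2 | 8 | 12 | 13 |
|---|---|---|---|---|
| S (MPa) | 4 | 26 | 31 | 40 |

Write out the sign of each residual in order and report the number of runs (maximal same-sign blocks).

4 runs

t=2: ŷ = -1 + 3·2 = 5; e = 4 − 5 = -1
t=8: ŷ = -1 + 3·8 = 23; e = 26 − 23 = 3
t=12: ŷ = -1 + 3·12 = 35; e = 31 − 35 = -4
t=13: ŷ = -1 + 3·13 = 38; e = 40 − 38 = 2
Signs: − + − +
Runs: −×1, +×1, −×1, +×1 → 4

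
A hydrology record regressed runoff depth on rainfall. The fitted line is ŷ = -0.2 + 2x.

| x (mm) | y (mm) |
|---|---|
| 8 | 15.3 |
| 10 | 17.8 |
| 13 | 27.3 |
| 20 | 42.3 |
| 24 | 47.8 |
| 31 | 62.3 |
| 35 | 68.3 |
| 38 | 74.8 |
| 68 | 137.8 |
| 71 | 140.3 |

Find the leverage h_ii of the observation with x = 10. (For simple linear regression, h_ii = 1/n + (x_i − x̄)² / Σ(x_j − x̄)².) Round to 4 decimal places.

h = 0.2058

x̄ = (8 + 10 + 13 + 20 + 24 + 31 + 35 + 38 + 68 + 71)/10 = 31.8
Σ(x − x̄)² = 566.44 + 475.24 + 353.44 + 139.24 + 60.84 + 0.64 + 10.24 + 38.44 + 1310.44 + 1536.64 = 4491.6
h = 1/10 + (-21.8)²/4491.6 = 0.1 + 0.105806 = 0.2058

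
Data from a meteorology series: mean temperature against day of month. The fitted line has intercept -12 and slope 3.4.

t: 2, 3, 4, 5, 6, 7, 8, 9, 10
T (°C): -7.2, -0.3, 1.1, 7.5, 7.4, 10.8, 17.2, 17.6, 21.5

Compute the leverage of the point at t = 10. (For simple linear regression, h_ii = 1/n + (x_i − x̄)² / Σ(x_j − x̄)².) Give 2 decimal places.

t̄ = (2 + 3 + 4 + 5 + 6 + 7 + 8 + 9 + 10)/9 = 6
Σ(t − t̄)² = 16 + 9 + 4 + 1 + 0 + 1 + 4 + 9 + 16 = 60
h = 1/9 + (4)²/60 = 0.111111 + 0.266667 = 0.38

h = 0.38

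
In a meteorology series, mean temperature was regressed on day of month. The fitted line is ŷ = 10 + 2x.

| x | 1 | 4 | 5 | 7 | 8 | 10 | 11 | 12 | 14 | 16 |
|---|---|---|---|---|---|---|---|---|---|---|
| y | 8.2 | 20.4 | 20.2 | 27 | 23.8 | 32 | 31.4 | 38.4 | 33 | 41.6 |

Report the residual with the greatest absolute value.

r = -5

x=1: ŷ = 10 + 2·1 = 12; r = 8.2 − 12 = -3.8
x=4: ŷ = 10 + 2·4 = 18; r = 20.4 − 18 = 2.4
x=5: ŷ = 10 + 2·5 = 20; r = 20.2 − 20 = 0.2
x=7: ŷ = 10 + 2·7 = 24; r = 27 − 24 = 3
x=8: ŷ = 10 + 2·8 = 26; r = 23.8 − 26 = -2.2
x=10: ŷ = 10 + 2·10 = 30; r = 32 − 30 = 2
x=11: ŷ = 10 + 2·11 = 32; r = 31.4 − 32 = -0.6
x=12: ŷ = 10 + 2·12 = 34; r = 38.4 − 34 = 4.4
x=14: ŷ = 10 + 2·14 = 38; r = 33 − 38 = -5
x=16: ŷ = 10 + 2·16 = 42; r = 41.6 − 42 = -0.4
Largest |r| is 5 at x = 14, residual -5.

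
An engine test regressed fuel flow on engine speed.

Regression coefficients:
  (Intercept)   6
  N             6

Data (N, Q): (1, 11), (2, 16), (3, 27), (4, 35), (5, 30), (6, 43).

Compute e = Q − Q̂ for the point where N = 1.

e = -1

Q̂ = 6 + 6·1 = 12
e = 11 − 12 = -1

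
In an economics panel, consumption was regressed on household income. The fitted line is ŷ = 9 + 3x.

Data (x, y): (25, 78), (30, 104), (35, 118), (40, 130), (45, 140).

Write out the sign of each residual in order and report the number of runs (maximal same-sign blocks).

x=25: ŷ = 9 + 3·25 = 84; r = 78 − 84 = -6
x=30: ŷ = 9 + 3·30 = 99; r = 104 − 99 = 5
x=35: ŷ = 9 + 3·35 = 114; r = 118 − 114 = 4
x=40: ŷ = 9 + 3·40 = 129; r = 130 − 129 = 1
x=45: ŷ = 9 + 3·45 = 144; r = 140 − 144 = -4
Signs: − + + + −
Runs: −×1, +×3, −×1 → 3

3 runs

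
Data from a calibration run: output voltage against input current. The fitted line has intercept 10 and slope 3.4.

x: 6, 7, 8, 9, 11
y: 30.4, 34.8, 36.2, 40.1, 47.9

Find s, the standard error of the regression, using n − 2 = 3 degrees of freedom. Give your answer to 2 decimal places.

s = 0.91

x=6: ŷ = 10 + 3.4·6 = 30.4; r = 30.4 − 30.4 = 0
x=7: ŷ = 10 + 3.4·7 = 33.8; r = 34.8 − 33.8 = 1
x=8: ŷ = 10 + 3.4·8 = 37.2; r = 36.2 − 37.2 = -1
x=9: ŷ = 10 + 3.4·9 = 40.6; r = 40.1 − 40.6 = -0.5
x=11: ŷ = 10 + 3.4·11 = 47.4; r = 47.9 − 47.4 = 0.5
SSE = 0 + 1 + 1 + 0.25 + 0.25 = 2.5
s = √(2.5/3) = √0.833333 ≈ 0.91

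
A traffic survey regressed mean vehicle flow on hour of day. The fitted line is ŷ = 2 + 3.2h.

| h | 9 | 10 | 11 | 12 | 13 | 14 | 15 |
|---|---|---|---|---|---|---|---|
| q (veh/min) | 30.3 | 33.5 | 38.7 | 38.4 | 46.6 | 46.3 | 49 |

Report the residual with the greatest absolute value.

r = 3

h=9: ŷ = 2 + 3.2·9 = 30.8; r = 30.3 − 30.8 = -0.5
h=10: ŷ = 2 + 3.2·10 = 34; r = 33.5 − 34 = -0.5
h=11: ŷ = 2 + 3.2·11 = 37.2; r = 38.7 − 37.2 = 1.5
h=12: ŷ = 2 + 3.2·12 = 40.4; r = 38.4 − 40.4 = -2
h=13: ŷ = 2 + 3.2·13 = 43.6; r = 46.6 − 43.6 = 3
h=14: ŷ = 2 + 3.2·14 = 46.8; r = 46.3 − 46.8 = -0.5
h=15: ŷ = 2 + 3.2·15 = 50; r = 49 − 50 = -1
Largest |r| is 3 at h = 13, residual 3.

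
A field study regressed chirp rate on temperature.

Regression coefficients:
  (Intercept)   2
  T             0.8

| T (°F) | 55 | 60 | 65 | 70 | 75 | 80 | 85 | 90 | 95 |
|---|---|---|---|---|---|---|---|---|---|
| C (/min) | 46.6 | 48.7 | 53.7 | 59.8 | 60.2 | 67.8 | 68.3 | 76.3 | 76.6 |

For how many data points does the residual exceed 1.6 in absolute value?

T=55: Ĉ = 2 + 0.8·55 = 46; e = 46.6 − 46 = 0.6
T=60: Ĉ = 2 + 0.8·60 = 50; e = 48.7 − 50 = -1.3
T=65: Ĉ = 2 + 0.8·65 = 54; e = 53.7 − 54 = -0.3
T=70: Ĉ = 2 + 0.8·70 = 58; e = 59.8 − 58 = 1.8
T=75: Ĉ = 2 + 0.8·75 = 62; e = 60.2 − 62 = -1.8
T=80: Ĉ = 2 + 0.8·80 = 66; e = 67.8 − 66 = 1.8
T=85: Ĉ = 2 + 0.8·85 = 70; e = 68.3 − 70 = -1.7
T=90: Ĉ = 2 + 0.8·90 = 74; e = 76.3 − 74 = 2.3
T=95: Ĉ = 2 + 0.8·95 = 78; e = 76.6 − 78 = -1.4
|e| > 1.6: T=70 (|e|=1.8), T=75 (|e|=1.8), T=80 (|e|=1.8), T=85 (|e|=1.7), T=90 (|e|=2.3) → 5

5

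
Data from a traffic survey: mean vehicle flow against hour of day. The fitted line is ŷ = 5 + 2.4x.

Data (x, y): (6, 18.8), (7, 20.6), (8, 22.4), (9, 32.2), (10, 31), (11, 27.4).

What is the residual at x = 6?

r = -0.6

ŷ = 5 + 2.4·6 = 19.4
r = 18.8 − 19.4 = -0.6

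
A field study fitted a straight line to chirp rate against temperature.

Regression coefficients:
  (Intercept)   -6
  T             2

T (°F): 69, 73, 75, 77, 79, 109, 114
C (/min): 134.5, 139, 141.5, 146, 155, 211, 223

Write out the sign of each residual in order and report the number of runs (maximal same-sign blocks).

T=69: ŷ = -6 + 2·69 = 132; e = 134.5 − 132 = 2.5
T=73: ŷ = -6 + 2·73 = 140; e = 139 − 140 = -1
T=75: ŷ = -6 + 2·75 = 144; e = 141.5 − 144 = -2.5
T=77: ŷ = -6 + 2·77 = 148; e = 146 − 148 = -2
T=79: ŷ = -6 + 2·79 = 152; e = 155 − 152 = 3
T=109: ŷ = -6 + 2·109 = 212; e = 211 − 212 = -1
T=114: ŷ = -6 + 2·114 = 222; e = 223 − 222 = 1
Signs: + − − − + − +
Runs: +×1, −×3, +×1, −×1, +×1 → 5

5 runs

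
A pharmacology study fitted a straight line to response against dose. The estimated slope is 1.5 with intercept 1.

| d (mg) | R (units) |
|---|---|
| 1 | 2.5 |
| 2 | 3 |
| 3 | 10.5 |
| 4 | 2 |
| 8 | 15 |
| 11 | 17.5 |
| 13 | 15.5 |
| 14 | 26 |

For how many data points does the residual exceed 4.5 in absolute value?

3

d=1: R̂ = 1 + 1.5·1 = 2.5; e = 2.5 − 2.5 = 0
d=2: R̂ = 1 + 1.5·2 = 4; e = 3 − 4 = -1
d=3: R̂ = 1 + 1.5·3 = 5.5; e = 10.5 − 5.5 = 5
d=4: R̂ = 1 + 1.5·4 = 7; e = 2 − 7 = -5
d=8: R̂ = 1 + 1.5·8 = 13; e = 15 − 13 = 2
d=11: R̂ = 1 + 1.5·11 = 17.5; e = 17.5 − 17.5 = 0
d=13: R̂ = 1 + 1.5·13 = 20.5; e = 15.5 − 20.5 = -5
d=14: R̂ = 1 + 1.5·14 = 22; e = 26 − 22 = 4
|e| > 4.5: d=3 (|e|=5), d=4 (|e|=5), d=13 (|e|=5) → 3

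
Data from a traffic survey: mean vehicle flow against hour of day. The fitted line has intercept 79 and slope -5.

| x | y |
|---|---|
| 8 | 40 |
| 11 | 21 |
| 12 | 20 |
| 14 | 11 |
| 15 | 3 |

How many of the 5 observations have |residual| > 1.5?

2

x=8: ŷ = 79 − 5·8 = 39; e = 40 − 39 = 1
x=11: ŷ = 79 − 5·11 = 24; e = 21 − 24 = -3
x=12: ŷ = 79 − 5·12 = 19; e = 20 − 19 = 1
x=14: ŷ = 79 − 5·14 = 9; e = 11 − 9 = 2
x=15: ŷ = 79 − 5·15 = 4; e = 3 − 4 = -1
|e| > 1.5: x=11 (|e|=3), x=14 (|e|=2) → 2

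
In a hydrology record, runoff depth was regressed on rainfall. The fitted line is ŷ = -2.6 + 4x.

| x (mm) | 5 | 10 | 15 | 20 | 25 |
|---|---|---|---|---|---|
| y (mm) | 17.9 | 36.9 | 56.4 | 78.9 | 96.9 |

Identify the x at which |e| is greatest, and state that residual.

x=5: ŷ = -2.6 + 4·5 = 17.4; e = 17.9 − 17.4 = 0.5
x=10: ŷ = -2.6 + 4·10 = 37.4; e = 36.9 − 37.4 = -0.5
x=15: ŷ = -2.6 + 4·15 = 57.4; e = 56.4 − 57.4 = -1
x=20: ŷ = -2.6 + 4·20 = 77.4; e = 78.9 − 77.4 = 1.5
x=25: ŷ = -2.6 + 4·25 = 97.4; e = 96.9 − 97.4 = -0.5
Largest |e| is 1.5 at x = 20, residual 1.5.

x = 20, e = 1.5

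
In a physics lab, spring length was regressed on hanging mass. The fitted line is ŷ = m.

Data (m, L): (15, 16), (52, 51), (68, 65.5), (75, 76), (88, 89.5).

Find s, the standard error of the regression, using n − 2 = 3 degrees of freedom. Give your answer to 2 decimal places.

s = 1.96

m=15: ŷ = 15 = 15; e = 16 − 15 = 1
m=52: ŷ = 52 = 52; e = 51 − 52 = -1
m=68: ŷ = 68 = 68; e = 65.5 − 68 = -2.5
m=75: ŷ = 75 = 75; e = 76 − 75 = 1
m=88: ŷ = 88 = 88; e = 89.5 − 88 = 1.5
SSE = 1 + 1 + 6.25 + 1 + 2.25 = 11.5
s = √(11.5/3) = √3.83333 ≈ 1.96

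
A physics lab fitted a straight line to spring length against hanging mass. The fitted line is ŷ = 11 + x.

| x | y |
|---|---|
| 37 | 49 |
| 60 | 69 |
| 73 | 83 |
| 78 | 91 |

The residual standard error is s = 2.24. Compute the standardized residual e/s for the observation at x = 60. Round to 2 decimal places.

ŷ = 11 + 60 = 71
e = 69 − 71 = -2
e/s = -2 / 2.24 = -0.89

-0.89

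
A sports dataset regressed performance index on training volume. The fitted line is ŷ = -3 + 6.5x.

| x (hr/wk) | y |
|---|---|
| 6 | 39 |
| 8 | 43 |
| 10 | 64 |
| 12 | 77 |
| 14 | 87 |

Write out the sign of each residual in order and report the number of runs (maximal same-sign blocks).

x=6: ŷ = -3 + 6.5·6 = 36; e = 39 − 36 = 3
x=8: ŷ = -3 + 6.5·8 = 49; e = 43 − 49 = -6
x=10: ŷ = -3 + 6.5·10 = 62; e = 64 − 62 = 2
x=12: ŷ = -3 + 6.5·12 = 75; e = 77 − 75 = 2
x=14: ŷ = -3 + 6.5·14 = 88; e = 87 − 88 = -1
Signs: + − + + −
Runs: +×1, −×1, +×2, −×1 → 4

4 runs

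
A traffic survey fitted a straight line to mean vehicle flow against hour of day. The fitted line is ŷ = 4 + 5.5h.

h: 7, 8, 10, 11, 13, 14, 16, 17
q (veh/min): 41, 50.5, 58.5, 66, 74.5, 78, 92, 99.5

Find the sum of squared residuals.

SSE = 25

h=7: ŷ = 4 + 5.5·7 = 42.5; e = 41 − 42.5 = -1.5
h=8: ŷ = 4 + 5.5·8 = 48; e = 50.5 − 48 = 2.5
h=10: ŷ = 4 + 5.5·10 = 59; e = 58.5 − 59 = -0.5
h=11: ŷ = 4 + 5.5·11 = 64.5; e = 66 − 64.5 = 1.5
h=13: ŷ = 4 + 5.5·13 = 75.5; e = 74.5 − 75.5 = -1
h=14: ŷ = 4 + 5.5·14 = 81; e = 78 − 81 = -3
h=16: ŷ = 4 + 5.5·16 = 92; e = 92 − 92 = 0
h=17: ŷ = 4 + 5.5·17 = 97.5; e = 99.5 − 97.5 = 2
SSE = 2.25 + 6.25 + 0.25 + 2.25 + 1 + 9 + 0 + 4 = 25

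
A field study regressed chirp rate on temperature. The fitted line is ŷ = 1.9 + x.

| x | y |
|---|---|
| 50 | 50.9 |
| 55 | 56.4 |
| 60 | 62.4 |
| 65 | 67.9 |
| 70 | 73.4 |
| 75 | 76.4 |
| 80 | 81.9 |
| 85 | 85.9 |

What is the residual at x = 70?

e = 1.5

ŷ = 1.9 + 70 = 71.9
e = 73.4 − 71.9 = 1.5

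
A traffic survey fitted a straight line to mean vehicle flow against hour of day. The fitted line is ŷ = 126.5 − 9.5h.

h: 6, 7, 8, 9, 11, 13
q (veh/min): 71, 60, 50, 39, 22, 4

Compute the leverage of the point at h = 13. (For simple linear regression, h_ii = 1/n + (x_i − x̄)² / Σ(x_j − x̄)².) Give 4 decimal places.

h̄ = (6 + 7 + 8 + 9 + 11 + 13)/6 = 9
Σ(h − h̄)² = 9 + 4 + 1 + 0 + 4 + 16 = 34
h = 1/6 + (4)²/34 = 0.166667 + 0.470588 = 0.6373

h = 0.6373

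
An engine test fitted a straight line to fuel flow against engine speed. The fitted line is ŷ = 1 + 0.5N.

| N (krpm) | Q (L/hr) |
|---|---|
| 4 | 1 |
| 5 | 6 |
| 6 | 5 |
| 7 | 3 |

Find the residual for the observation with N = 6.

ŷ = 1 + 0.5·6 = 4
r = 5 − 4 = 1

r = 1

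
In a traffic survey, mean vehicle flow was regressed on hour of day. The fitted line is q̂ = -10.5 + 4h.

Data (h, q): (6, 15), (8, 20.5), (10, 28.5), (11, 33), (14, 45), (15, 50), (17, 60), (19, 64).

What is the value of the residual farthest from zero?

h=6: q̂ = -10.5 + 4·6 = 13.5; r = 15 − 13.5 = 1.5
h=8: q̂ = -10.5 + 4·8 = 21.5; r = 20.5 − 21.5 = -1
h=10: q̂ = -10.5 + 4·10 = 29.5; r = 28.5 − 29.5 = -1
h=11: q̂ = -10.5 + 4·11 = 33.5; r = 33 − 33.5 = -0.5
h=14: q̂ = -10.5 + 4·14 = 45.5; r = 45 − 45.5 = -0.5
h=15: q̂ = -10.5 + 4·15 = 49.5; r = 50 − 49.5 = 0.5
h=17: q̂ = -10.5 + 4·17 = 57.5; r = 60 − 57.5 = 2.5
h=19: q̂ = -10.5 + 4·19 = 65.5; r = 64 − 65.5 = -1.5
Largest |r| is 2.5 at h = 17, residual 2.5.

r = 2.5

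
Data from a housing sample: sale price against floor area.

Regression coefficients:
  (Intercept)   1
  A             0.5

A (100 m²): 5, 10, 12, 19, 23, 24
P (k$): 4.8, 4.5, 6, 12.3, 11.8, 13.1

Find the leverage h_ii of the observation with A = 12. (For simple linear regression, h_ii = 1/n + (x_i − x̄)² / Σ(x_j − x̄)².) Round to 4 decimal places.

Ā = (5 + 10 + 12 + 19 + 23 + 24)/6 = 15.5
Σ(A − Ā)² = 110.25 + 30.25 + 12.25 + 12.25 + 56.25 + 72.25 = 293.5
h = 1/6 + (-3.5)²/293.5 = 0.166667 + 0.0417376 = 0.2084

h = 0.2084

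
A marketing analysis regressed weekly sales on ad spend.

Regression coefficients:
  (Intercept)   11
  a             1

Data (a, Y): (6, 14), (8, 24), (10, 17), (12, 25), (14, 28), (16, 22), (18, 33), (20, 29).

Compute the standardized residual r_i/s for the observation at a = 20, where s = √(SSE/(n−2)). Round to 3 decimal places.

-0.471

a=6: ŷ = 11 + 6 = 17; r = 14 − 17 = -3
a=8: ŷ = 11 + 8 = 19; r = 24 − 19 = 5
a=10: ŷ = 11 + 10 = 21; r = 17 − 21 = -4
a=12: ŷ = 11 + 12 = 23; r = 25 − 23 = 2
a=14: ŷ = 11 + 14 = 25; r = 28 − 25 = 3
a=16: ŷ = 11 + 16 = 27; r = 22 − 27 = -5
a=18: ŷ = 11 + 18 = 29; r = 33 − 29 = 4
a=20: ŷ = 11 + 20 = 31; r = 29 − 31 = -2
SSE = 9 + 25 + 16 + 4 + 9 + 25 + 16 + 4 = 108
s = √(108/6) = 4.24264
r/s = -2 / 4.24264 = -0.471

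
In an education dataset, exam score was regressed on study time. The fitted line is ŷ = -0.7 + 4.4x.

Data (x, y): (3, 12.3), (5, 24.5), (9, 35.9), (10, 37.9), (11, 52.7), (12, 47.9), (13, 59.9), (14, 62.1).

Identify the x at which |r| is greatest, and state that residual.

x = 10, r = -5.4

x=3: ŷ = -0.7 + 4.4·3 = 12.5; r = 12.3 − 12.5 = -0.2
x=5: ŷ = -0.7 + 4.4·5 = 21.3; r = 24.5 − 21.3 = 3.2
x=9: ŷ = -0.7 + 4.4·9 = 38.9; r = 35.9 − 38.9 = -3
x=10: ŷ = -0.7 + 4.4·10 = 43.3; r = 37.9 − 43.3 = -5.4
x=11: ŷ = -0.7 + 4.4·11 = 47.7; r = 52.7 − 47.7 = 5
x=12: ŷ = -0.7 + 4.4·12 = 52.1; r = 47.9 − 52.1 = -4.2
x=13: ŷ = -0.7 + 4.4·13 = 56.5; r = 59.9 − 56.5 = 3.4
x=14: ŷ = -0.7 + 4.4·14 = 60.9; r = 62.1 − 60.9 = 1.2
Largest |r| is 5.4 at x = 10, residual -5.4.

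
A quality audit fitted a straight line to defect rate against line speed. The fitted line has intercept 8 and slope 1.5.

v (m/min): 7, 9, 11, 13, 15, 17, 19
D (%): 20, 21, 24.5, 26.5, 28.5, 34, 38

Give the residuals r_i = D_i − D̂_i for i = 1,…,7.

v=7: D̂ = 8 + 1.5·7 = 18.5; r = 20 − 18.5 = 1.5
v=9: D̂ = 8 + 1.5·9 = 21.5; r = 21 − 21.5 = -0.5
v=11: D̂ = 8 + 1.5·11 = 24.5; r = 24.5 − 24.5 = 0
v=13: D̂ = 8 + 1.5·13 = 27.5; r = 26.5 − 27.5 = -1
v=15: D̂ = 8 + 1.5·15 = 30.5; r = 28.5 − 30.5 = -2
v=17: D̂ = 8 + 1.5·17 = 33.5; r = 34 − 33.5 = 0.5
v=19: D̂ = 8 + 1.5·19 = 36.5; r = 38 − 36.5 = 1.5

1.5, -0.5, 0, -1, -2, 0.5, 1.5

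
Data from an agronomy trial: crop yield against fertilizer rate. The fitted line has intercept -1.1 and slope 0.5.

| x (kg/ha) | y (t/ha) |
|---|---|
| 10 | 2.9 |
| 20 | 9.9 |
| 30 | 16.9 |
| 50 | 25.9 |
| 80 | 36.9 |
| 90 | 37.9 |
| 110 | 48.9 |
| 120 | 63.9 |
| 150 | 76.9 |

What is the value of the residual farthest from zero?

x=10: ŷ = -1.1 + 0.5·10 = 3.9; r = 2.9 − 3.9 = -1
x=20: ŷ = -1.1 + 0.5·20 = 8.9; r = 9.9 − 8.9 = 1
x=30: ŷ = -1.1 + 0.5·30 = 13.9; r = 16.9 − 13.9 = 3
x=50: ŷ = -1.1 + 0.5·50 = 23.9; r = 25.9 − 23.9 = 2
x=80: ŷ = -1.1 + 0.5·80 = 38.9; r = 36.9 − 38.9 = -2
x=90: ŷ = -1.1 + 0.5·90 = 43.9; r = 37.9 − 43.9 = -6
x=110: ŷ = -1.1 + 0.5·110 = 53.9; r = 48.9 − 53.9 = -5
x=120: ŷ = -1.1 + 0.5·120 = 58.9; r = 63.9 − 58.9 = 5
x=150: ŷ = -1.1 + 0.5·150 = 73.9; r = 76.9 − 73.9 = 3
Largest |r| is 6 at x = 90, residual -6.

r = -6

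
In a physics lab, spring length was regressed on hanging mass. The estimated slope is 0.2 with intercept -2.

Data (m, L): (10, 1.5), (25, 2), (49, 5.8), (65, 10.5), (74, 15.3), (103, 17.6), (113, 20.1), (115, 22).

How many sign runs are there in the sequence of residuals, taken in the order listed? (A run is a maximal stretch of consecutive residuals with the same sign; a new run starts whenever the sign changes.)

5 runs

m=10: ŷ = -2 + 0.2·10 = 0; e = 1.5 − 0 = 1.5
m=25: ŷ = -2 + 0.2·25 = 3; e = 2 − 3 = -1
m=49: ŷ = -2 + 0.2·49 = 7.8; e = 5.8 − 7.8 = -2
m=65: ŷ = -2 + 0.2·65 = 11; e = 10.5 − 11 = -0.5
m=74: ŷ = -2 + 0.2·74 = 12.8; e = 15.3 − 12.8 = 2.5
m=103: ŷ = -2 + 0.2·103 = 18.6; e = 17.6 − 18.6 = -1
m=113: ŷ = -2 + 0.2·113 = 20.6; e = 20.1 − 20.6 = -0.5
m=115: ŷ = -2 + 0.2·115 = 21; e = 22 − 21 = 1
Signs: + − − − + − − +
Runs: +×1, −×3, +×1, −×2, +×1 → 5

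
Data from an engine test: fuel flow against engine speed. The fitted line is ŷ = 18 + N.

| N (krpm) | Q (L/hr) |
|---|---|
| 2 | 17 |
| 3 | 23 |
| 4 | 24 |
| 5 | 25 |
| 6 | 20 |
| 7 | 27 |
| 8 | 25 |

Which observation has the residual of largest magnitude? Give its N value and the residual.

N = 6, e = -4

N=2: ŷ = 18 + 2 = 20; e = 17 − 20 = -3
N=3: ŷ = 18 + 3 = 21; e = 23 − 21 = 2
N=4: ŷ = 18 + 4 = 22; e = 24 − 22 = 2
N=5: ŷ = 18 + 5 = 23; e = 25 − 23 = 2
N=6: ŷ = 18 + 6 = 24; e = 20 − 24 = -4
N=7: ŷ = 18 + 7 = 25; e = 27 − 25 = 2
N=8: ŷ = 18 + 8 = 26; e = 25 − 26 = -1
Largest |e| is 4 at N = 6, residual -4.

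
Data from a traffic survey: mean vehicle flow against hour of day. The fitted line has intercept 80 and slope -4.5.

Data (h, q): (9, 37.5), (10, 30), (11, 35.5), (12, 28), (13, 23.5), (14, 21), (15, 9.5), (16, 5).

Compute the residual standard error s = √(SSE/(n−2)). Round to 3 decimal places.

s = 4.000

h=9: ŷ = 80 − 4.5·9 = 39.5; e = 37.5 − 39.5 = -2
h=10: ŷ = 80 − 4.5·10 = 35; e = 30 − 35 = -5
h=11: ŷ = 80 − 4.5·11 = 30.5; e = 35.5 − 30.5 = 5
h=12: ŷ = 80 − 4.5·12 = 26; e = 28 − 26 = 2
h=13: ŷ = 80 − 4.5·13 = 21.5; e = 23.5 − 21.5 = 2
h=14: ŷ = 80 − 4.5·14 = 17; e = 21 − 17 = 4
h=15: ŷ = 80 − 4.5·15 = 12.5; e = 9.5 − 12.5 = -3
h=16: ŷ = 80 − 4.5·16 = 8; e = 5 − 8 = -3
SSE = 4 + 25 + 25 + 4 + 4 + 16 + 9 + 9 = 96
s = √(96/6) = √16 ≈ 4.000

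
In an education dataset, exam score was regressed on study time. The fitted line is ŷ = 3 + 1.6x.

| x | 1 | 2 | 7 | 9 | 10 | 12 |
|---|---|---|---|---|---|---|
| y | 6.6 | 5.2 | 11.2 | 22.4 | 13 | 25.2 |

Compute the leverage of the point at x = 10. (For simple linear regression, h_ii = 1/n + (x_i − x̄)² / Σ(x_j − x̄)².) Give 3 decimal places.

h = 0.268

x̄ = (1 + 2 + 7 + 9 + 10 + 12)/6 = 6.83333
Σ(x − x̄)² = 34.0278 + 23.3611 + 0.0277778 + 4.69444 + 10.0278 + 26.6944 = 98.8333
h = 1/6 + (3.16667)²/98.8333 = 0.166667 + 0.101461 = 0.268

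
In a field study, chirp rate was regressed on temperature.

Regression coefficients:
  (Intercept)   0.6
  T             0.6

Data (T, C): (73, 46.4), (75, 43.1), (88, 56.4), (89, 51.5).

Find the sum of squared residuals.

SSE = 25.5

T=73: Ĉ = 0.6 + 0.6·73 = 44.4; e = 46.4 − 44.4 = 2
T=75: Ĉ = 0.6 + 0.6·75 = 45.6; e = 43.1 − 45.6 = -2.5
T=88: Ĉ = 0.6 + 0.6·88 = 53.4; e = 56.4 − 53.4 = 3
T=89: Ĉ = 0.6 + 0.6·89 = 54; e = 51.5 − 54 = -2.5
SSE = 4 + 6.25 + 9 + 6.25 = 25.5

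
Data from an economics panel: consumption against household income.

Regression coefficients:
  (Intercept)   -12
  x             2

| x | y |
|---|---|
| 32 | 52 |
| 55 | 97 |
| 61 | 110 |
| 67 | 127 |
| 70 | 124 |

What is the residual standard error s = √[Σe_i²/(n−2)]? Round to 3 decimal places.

s = 3.742

x=32: ŷ = -12 + 2·32 = 52; e = 52 − 52 = 0
x=55: ŷ = -12 + 2·55 = 98; e = 97 − 98 = -1
x=61: ŷ = -12 + 2·61 = 110; e = 110 − 110 = 0
x=67: ŷ = -12 + 2·67 = 122; e = 127 − 122 = 5
x=70: ŷ = -12 + 2·70 = 128; e = 124 − 128 = -4
SSE = 0 + 1 + 0 + 25 + 16 = 42
s = √(42/3) = √14 ≈ 3.742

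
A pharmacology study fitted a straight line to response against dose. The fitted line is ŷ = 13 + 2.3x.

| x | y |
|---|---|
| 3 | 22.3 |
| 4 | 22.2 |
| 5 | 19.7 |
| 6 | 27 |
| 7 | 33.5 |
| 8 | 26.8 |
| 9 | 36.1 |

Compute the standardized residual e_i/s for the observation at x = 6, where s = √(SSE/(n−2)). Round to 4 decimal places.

0.0516

x=3: ŷ = 13 + 2.3·3 = 19.9; e = 22.3 − 19.9 = 2.4
x=4: ŷ = 13 + 2.3·4 = 22.2; e = 22.2 − 22.2 = 0
x=5: ŷ = 13 + 2.3·5 = 24.5; e = 19.7 − 24.5 = -4.8
x=6: ŷ = 13 + 2.3·6 = 26.8; e = 27 − 26.8 = 0.2
x=7: ŷ = 13 + 2.3·7 = 29.1; e = 33.5 − 29.1 = 4.4
x=8: ŷ = 13 + 2.3·8 = 31.4; e = 26.8 − 31.4 = -4.6
x=9: ŷ = 13 + 2.3·9 = 33.7; e = 36.1 − 33.7 = 2.4
SSE = 5.76 + 0 + 23.04 + 0.04 + 19.36 + 21.16 + 5.76 = 75.12
s = √(75.12/5) = 3.87608
e/s = 0.2 / 3.87608 = 0.0516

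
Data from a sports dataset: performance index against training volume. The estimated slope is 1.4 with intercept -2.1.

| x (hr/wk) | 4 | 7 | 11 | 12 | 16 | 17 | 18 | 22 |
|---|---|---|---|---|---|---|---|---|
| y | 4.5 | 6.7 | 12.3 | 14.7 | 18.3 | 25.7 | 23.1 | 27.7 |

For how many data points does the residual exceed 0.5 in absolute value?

6

x=4: ŷ = -2.1 + 1.4·4 = 3.5; r = 4.5 − 3.5 = 1
x=7: ŷ = -2.1 + 1.4·7 = 7.7; r = 6.7 − 7.7 = -1
x=11: ŷ = -2.1 + 1.4·11 = 13.3; r = 12.3 − 13.3 = -1
x=12: ŷ = -2.1 + 1.4·12 = 14.7; r = 14.7 − 14.7 = 0
x=16: ŷ = -2.1 + 1.4·16 = 20.3; r = 18.3 − 20.3 = -2
x=17: ŷ = -2.1 + 1.4·17 = 21.7; r = 25.7 − 21.7 = 4
x=18: ŷ = -2.1 + 1.4·18 = 23.1; r = 23.1 − 23.1 = 0
x=22: ŷ = -2.1 + 1.4·22 = 28.7; r = 27.7 − 28.7 = -1
|r| > 0.5: x=4 (|r|=1), x=7 (|r|=1), x=11 (|r|=1), x=16 (|r|=2), x=17 (|r|=4), x=22 (|r|=1) → 6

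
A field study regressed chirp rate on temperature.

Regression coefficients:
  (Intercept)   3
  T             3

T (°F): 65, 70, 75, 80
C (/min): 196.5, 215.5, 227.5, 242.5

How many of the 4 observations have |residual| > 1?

T=65: ŷ = 3 + 3·65 = 198; r = 196.5 − 198 = -1.5
T=70: ŷ = 3 + 3·70 = 213; r = 215.5 − 213 = 2.5
T=75: ŷ = 3 + 3·75 = 228; r = 227.5 − 228 = -0.5
T=80: ŷ = 3 + 3·80 = 243; r = 242.5 − 243 = -0.5
|r| > 1: T=65 (|r|=1.5), T=70 (|r|=2.5) → 2

2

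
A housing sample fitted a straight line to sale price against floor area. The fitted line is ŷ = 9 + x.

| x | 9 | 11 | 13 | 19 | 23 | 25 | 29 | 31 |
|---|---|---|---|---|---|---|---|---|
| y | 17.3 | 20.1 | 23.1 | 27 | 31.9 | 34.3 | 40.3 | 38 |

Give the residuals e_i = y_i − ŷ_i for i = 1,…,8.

-0.7, 0.1, 1.1, -1, -0.1, 0.3, 2.3, -2

x=9: ŷ = 9 + 9 = 18; e = 17.3 − 18 = -0.7
x=11: ŷ = 9 + 11 = 20; e = 20.1 − 20 = 0.1
x=13: ŷ = 9 + 13 = 22; e = 23.1 − 22 = 1.1
x=19: ŷ = 9 + 19 = 28; e = 27 − 28 = -1
x=23: ŷ = 9 + 23 = 32; e = 31.9 − 32 = -0.1
x=25: ŷ = 9 + 25 = 34; e = 34.3 − 34 = 0.3
x=29: ŷ = 9 + 29 = 38; e = 40.3 − 38 = 2.3
x=31: ŷ = 9 + 31 = 40; e = 38 − 40 = -2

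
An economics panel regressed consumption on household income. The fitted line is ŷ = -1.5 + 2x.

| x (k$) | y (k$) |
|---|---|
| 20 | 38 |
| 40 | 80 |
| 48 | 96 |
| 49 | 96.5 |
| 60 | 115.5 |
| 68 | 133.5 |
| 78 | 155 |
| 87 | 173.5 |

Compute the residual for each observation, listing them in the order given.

-0.5, 1.5, 1.5, 0, -3, -1, 0.5, 1

x=20: ŷ = -1.5 + 2·20 = 38.5; e = 38 − 38.5 = -0.5
x=40: ŷ = -1.5 + 2·40 = 78.5; e = 80 − 78.5 = 1.5
x=48: ŷ = -1.5 + 2·48 = 94.5; e = 96 − 94.5 = 1.5
x=49: ŷ = -1.5 + 2·49 = 96.5; e = 96.5 − 96.5 = 0
x=60: ŷ = -1.5 + 2·60 = 118.5; e = 115.5 − 118.5 = -3
x=68: ŷ = -1.5 + 2·68 = 134.5; e = 133.5 − 134.5 = -1
x=78: ŷ = -1.5 + 2·78 = 154.5; e = 155 − 154.5 = 0.5
x=87: ŷ = -1.5 + 2·87 = 172.5; e = 173.5 − 172.5 = 1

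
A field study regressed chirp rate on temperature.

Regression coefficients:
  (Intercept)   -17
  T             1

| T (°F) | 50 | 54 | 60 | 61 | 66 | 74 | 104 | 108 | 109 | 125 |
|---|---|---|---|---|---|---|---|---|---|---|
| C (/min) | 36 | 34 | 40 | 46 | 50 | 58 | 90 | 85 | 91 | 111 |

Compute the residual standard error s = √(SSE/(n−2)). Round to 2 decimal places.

s = 3.32

T=50: ŷ = -17 + 50 = 33; r = 36 − 33 = 3
T=54: ŷ = -17 + 54 = 37; r = 34 − 37 = -3
T=60: ŷ = -17 + 60 = 43; r = 40 − 43 = -3
T=61: ŷ = -17 + 61 = 44; r = 46 − 44 = 2
T=66: ŷ = -17 + 66 = 49; r = 50 − 49 = 1
T=74: ŷ = -17 + 74 = 57; r = 58 − 57 = 1
T=104: ŷ = -17 + 104 = 87; r = 90 − 87 = 3
T=108: ŷ = -17 + 108 = 91; r = 85 − 91 = -6
T=109: ŷ = -17 + 109 = 92; r = 91 − 92 = -1
T=125: ŷ = -17 + 125 = 108; r = 111 − 108 = 3
SSE = 9 + 9 + 9 + 4 + 1 + 1 + 9 + 36 + 1 + 9 = 88
s = √(88/8) = √11 ≈ 3.32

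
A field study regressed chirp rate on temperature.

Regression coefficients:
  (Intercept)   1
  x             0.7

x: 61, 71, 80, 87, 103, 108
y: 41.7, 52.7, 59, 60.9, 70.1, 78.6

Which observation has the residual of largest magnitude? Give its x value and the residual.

x=61: ŷ = 1 + 0.7·61 = 43.7; e = 41.7 − 43.7 = -2
x=71: ŷ = 1 + 0.7·71 = 50.7; e = 52.7 − 50.7 = 2
x=80: ŷ = 1 + 0.7·80 = 57; e = 59 − 57 = 2
x=87: ŷ = 1 + 0.7·87 = 61.9; e = 60.9 − 61.9 = -1
x=103: ŷ = 1 + 0.7·103 = 73.1; e = 70.1 − 73.1 = -3
x=108: ŷ = 1 + 0.7·108 = 76.6; e = 78.6 − 76.6 = 2
Largest |e| is 3 at x = 103, residual -3.

x = 103, e = -3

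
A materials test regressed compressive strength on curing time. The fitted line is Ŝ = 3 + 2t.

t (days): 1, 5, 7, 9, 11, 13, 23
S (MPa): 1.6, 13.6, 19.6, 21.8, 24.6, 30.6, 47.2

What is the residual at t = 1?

r = -3.4

Ŝ = 3 + 2·1 = 5
r = 1.6 − 5 = -3.4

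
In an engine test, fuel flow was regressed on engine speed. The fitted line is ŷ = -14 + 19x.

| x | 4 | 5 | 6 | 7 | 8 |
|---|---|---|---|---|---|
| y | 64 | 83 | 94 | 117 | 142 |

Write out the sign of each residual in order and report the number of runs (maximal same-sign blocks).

x=4: ŷ = -14 + 19·4 = 62; e = 64 − 62 = 2
x=5: ŷ = -14 + 19·5 = 81; e = 83 − 81 = 2
x=6: ŷ = -14 + 19·6 = 100; e = 94 − 100 = -6
x=7: ŷ = -14 + 19·7 = 119; e = 117 − 119 = -2
x=8: ŷ = -14 + 19·8 = 138; e = 142 − 138 = 4
Signs: + + − − +
Runs: +×2, −×2, +×1 → 3

3 runs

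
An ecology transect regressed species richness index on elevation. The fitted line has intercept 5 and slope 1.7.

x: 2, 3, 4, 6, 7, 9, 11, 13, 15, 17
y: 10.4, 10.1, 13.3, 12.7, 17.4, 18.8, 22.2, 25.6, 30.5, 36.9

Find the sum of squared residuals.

x=2: ŷ = 5 + 1.7·2 = 8.4; e = 10.4 − 8.4 = 2
x=3: ŷ = 5 + 1.7·3 = 10.1; e = 10.1 − 10.1 = 0
x=4: ŷ = 5 + 1.7·4 = 11.8; e = 13.3 − 11.8 = 1.5
x=6: ŷ = 5 + 1.7·6 = 15.2; e = 12.7 − 15.2 = -2.5
x=7: ŷ = 5 + 1.7·7 = 16.9; e = 17.4 − 16.9 = 0.5
x=9: ŷ = 5 + 1.7·9 = 20.3; e = 18.8 − 20.3 = -1.5
x=11: ŷ = 5 + 1.7·11 = 23.7; e = 22.2 − 23.7 = -1.5
x=13: ŷ = 5 + 1.7·13 = 27.1; e = 25.6 − 27.1 = -1.5
x=15: ŷ = 5 + 1.7·15 = 30.5; e = 30.5 − 30.5 = 0
x=17: ŷ = 5 + 1.7·17 = 33.9; e = 36.9 − 33.9 = 3
SSE = 4 + 0 + 2.25 + 6.25 + 0.25 + 2.25 + 2.25 + 2.25 + 0 + 9 = 28.5

SSE = 28.5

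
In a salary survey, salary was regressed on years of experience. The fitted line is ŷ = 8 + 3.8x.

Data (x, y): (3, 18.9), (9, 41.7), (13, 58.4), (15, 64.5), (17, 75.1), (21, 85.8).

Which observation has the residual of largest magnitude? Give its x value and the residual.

x = 17, e = 2.5

x=3: ŷ = 8 + 3.8·3 = 19.4; e = 18.9 − 19.4 = -0.5
x=9: ŷ = 8 + 3.8·9 = 42.2; e = 41.7 − 42.2 = -0.5
x=13: ŷ = 8 + 3.8·13 = 57.4; e = 58.4 − 57.4 = 1
x=15: ŷ = 8 + 3.8·15 = 65; e = 64.5 − 65 = -0.5
x=17: ŷ = 8 + 3.8·17 = 72.6; e = 75.1 − 72.6 = 2.5
x=21: ŷ = 8 + 3.8·21 = 87.8; e = 85.8 − 87.8 = -2
Largest |e| is 2.5 at x = 17, residual 2.5.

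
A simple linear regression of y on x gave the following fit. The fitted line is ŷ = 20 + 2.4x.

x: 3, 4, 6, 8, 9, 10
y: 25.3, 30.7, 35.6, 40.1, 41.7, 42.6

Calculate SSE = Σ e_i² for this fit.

SSE = 9.04

x=3: ŷ = 20 + 2.4·3 = 27.2; e = 25.3 − 27.2 = -1.9
x=4: ŷ = 20 + 2.4·4 = 29.6; e = 30.7 − 29.6 = 1.1
x=6: ŷ = 20 + 2.4·6 = 34.4; e = 35.6 − 34.4 = 1.2
x=8: ŷ = 20 + 2.4·8 = 39.2; e = 40.1 − 39.2 = 0.9
x=9: ŷ = 20 + 2.4·9 = 41.6; e = 41.7 − 41.6 = 0.1
x=10: ŷ = 20 + 2.4·10 = 44; e = 42.6 − 44 = -1.4
SSE = 3.61 + 1.21 + 1.44 + 0.81 + 0.01 + 1.96 = 9.04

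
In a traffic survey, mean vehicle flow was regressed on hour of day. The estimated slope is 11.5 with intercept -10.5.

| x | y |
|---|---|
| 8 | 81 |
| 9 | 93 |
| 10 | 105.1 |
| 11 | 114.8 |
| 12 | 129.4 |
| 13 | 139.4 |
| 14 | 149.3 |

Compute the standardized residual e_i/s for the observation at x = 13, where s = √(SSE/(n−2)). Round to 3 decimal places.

x=8: ŷ = -10.5 + 11.5·8 = 81.5; e = 81 − 81.5 = -0.5
x=9: ŷ = -10.5 + 11.5·9 = 93; e = 93 − 93 = 0
x=10: ŷ = -10.5 + 11.5·10 = 104.5; e = 105.1 − 104.5 = 0.6
x=11: ŷ = -10.5 + 11.5·11 = 116; e = 114.8 − 116 = -1.2
x=12: ŷ = -10.5 + 11.5·12 = 127.5; e = 129.4 − 127.5 = 1.9
x=13: ŷ = -10.5 + 11.5·13 = 139; e = 139.4 − 139 = 0.4
x=14: ŷ = -10.5 + 11.5·14 = 150.5; e = 149.3 − 150.5 = -1.2
SSE = 0.25 + 0 + 0.36 + 1.44 + 3.61 + 0.16 + 1.44 = 7.26
s = √(7.26/5) = 1.20499
e/s = 0.4 / 1.20499 = 0.332

0.332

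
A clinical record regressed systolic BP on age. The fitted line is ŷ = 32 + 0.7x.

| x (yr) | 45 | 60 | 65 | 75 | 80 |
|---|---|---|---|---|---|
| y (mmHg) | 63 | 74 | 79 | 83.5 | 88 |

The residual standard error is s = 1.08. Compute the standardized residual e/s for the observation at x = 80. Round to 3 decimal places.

ŷ = 32 + 0.7·80 = 88
e = 88 − 88 = 0
e/s = 0 / 1.08 = 0.000

0.000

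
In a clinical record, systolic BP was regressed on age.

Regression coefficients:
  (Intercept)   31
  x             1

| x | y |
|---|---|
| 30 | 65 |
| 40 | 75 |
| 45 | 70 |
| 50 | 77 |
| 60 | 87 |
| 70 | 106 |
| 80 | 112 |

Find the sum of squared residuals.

SSE = 126

x=30: ŷ = 31 + 30 = 61; e = 65 − 61 = 4
x=40: ŷ = 31 + 40 = 71; e = 75 − 71 = 4
x=45: ŷ = 31 + 45 = 76; e = 70 − 76 = -6
x=50: ŷ = 31 + 50 = 81; e = 77 − 81 = -4
x=60: ŷ = 31 + 60 = 91; e = 87 − 91 = -4
x=70: ŷ = 31 + 70 = 101; e = 106 − 101 = 5
x=80: ŷ = 31 + 80 = 111; e = 112 − 111 = 1
SSE = 16 + 16 + 36 + 16 + 16 + 25 + 1 = 126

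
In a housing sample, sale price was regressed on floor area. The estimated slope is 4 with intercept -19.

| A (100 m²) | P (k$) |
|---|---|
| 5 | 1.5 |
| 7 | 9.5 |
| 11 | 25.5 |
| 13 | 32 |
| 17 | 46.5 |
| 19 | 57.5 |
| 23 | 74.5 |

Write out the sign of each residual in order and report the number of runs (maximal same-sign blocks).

3 runs

A=5: ŷ = -19 + 4·5 = 1; r = 1.5 − 1 = 0.5
A=7: ŷ = -19 + 4·7 = 9; r = 9.5 − 9 = 0.5
A=11: ŷ = -19 + 4·11 = 25; r = 25.5 − 25 = 0.5
A=13: ŷ = -19 + 4·13 = 33; r = 32 − 33 = -1
A=17: ŷ = -19 + 4·17 = 49; r = 46.5 − 49 = -2.5
A=19: ŷ = -19 + 4·19 = 57; r = 57.5 − 57 = 0.5
A=23: ŷ = -19 + 4·23 = 73; r = 74.5 − 73 = 1.5
Signs: + + + − − + +
Runs: +×3, −×2, +×2 → 3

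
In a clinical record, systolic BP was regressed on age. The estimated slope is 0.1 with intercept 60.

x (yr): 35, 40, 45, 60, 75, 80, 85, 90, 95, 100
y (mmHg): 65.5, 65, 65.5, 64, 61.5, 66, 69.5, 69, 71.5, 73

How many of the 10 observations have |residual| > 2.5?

x=35: ŷ = 60 + 0.1·35 = 63.5; r = 65.5 − 63.5 = 2
x=40: ŷ = 60 + 0.1·40 = 64; r = 65 − 64 = 1
x=45: ŷ = 60 + 0.1·45 = 64.5; r = 65.5 − 64.5 = 1
x=60: ŷ = 60 + 0.1·60 = 66; r = 64 − 66 = -2
x=75: ŷ = 60 + 0.1·75 = 67.5; r = 61.5 − 67.5 = -6
x=80: ŷ = 60 + 0.1·80 = 68; r = 66 − 68 = -2
x=85: ŷ = 60 + 0.1·85 = 68.5; r = 69.5 − 68.5 = 1
x=90: ŷ = 60 + 0.1·90 = 69; r = 69 − 69 = 0
x=95: ŷ = 60 + 0.1·95 = 69.5; r = 71.5 − 69.5 = 2
x=100: ŷ = 60 + 0.1·100 = 70; r = 73 − 70 = 3
|r| > 2.5: x=75 (|r|=6), x=100 (|r|=3) → 2

2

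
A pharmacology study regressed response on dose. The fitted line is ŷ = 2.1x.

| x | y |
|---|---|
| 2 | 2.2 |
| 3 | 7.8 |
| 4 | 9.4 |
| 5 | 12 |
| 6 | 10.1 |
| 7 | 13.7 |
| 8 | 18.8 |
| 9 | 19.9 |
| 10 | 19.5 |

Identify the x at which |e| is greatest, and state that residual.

x = 6, e = -2.5

x=2: ŷ = 2.1·2 = 4.2; e = 2.2 − 4.2 = -2
x=3: ŷ = 2.1·3 = 6.3; e = 7.8 − 6.3 = 1.5
x=4: ŷ = 2.1·4 = 8.4; e = 9.4 − 8.4 = 1
x=5: ŷ = 2.1·5 = 10.5; e = 12 − 10.5 = 1.5
x=6: ŷ = 2.1·6 = 12.6; e = 10.1 − 12.6 = -2.5
x=7: ŷ = 2.1·7 = 14.7; e = 13.7 − 14.7 = -1
x=8: ŷ = 2.1·8 = 16.8; e = 18.8 − 16.8 = 2
x=9: ŷ = 2.1·9 = 18.9; e = 19.9 − 18.9 = 1
x=10: ŷ = 2.1·10 = 21; e = 19.5 − 21 = -1.5
Largest |e| is 2.5 at x = 6, residual -2.5.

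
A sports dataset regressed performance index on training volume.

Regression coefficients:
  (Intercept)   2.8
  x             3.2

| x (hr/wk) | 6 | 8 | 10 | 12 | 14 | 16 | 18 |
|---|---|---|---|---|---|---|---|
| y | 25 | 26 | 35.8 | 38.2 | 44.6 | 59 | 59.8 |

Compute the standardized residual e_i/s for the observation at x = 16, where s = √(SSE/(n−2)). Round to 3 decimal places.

1.454

x=6: ŷ = 2.8 + 3.2·6 = 22; e = 25 − 22 = 3
x=8: ŷ = 2.8 + 3.2·8 = 28.4; e = 26 − 28.4 = -2.4
x=10: ŷ = 2.8 + 3.2·10 = 34.8; e = 35.8 − 34.8 = 1
x=12: ŷ = 2.8 + 3.2·12 = 41.2; e = 38.2 − 41.2 = -3
x=14: ŷ = 2.8 + 3.2·14 = 47.6; e = 44.6 − 47.6 = -3
x=16: ŷ = 2.8 + 3.2·16 = 54; e = 59 − 54 = 5
x=18: ŷ = 2.8 + 3.2·18 = 60.4; e = 59.8 − 60.4 = -0.6
SSE = 9 + 5.76 + 1 + 9 + 9 + 25 + 0.36 = 59.12
s = √(59.12/5) = 3.4386
e/s = 5 / 3.4386 = 1.454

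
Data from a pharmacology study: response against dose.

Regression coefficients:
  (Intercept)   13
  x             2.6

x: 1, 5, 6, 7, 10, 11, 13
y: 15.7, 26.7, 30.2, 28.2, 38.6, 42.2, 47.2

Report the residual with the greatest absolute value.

r = -3

x=1: ŷ = 13 + 2.6·1 = 15.6; r = 15.7 − 15.6 = 0.1
x=5: ŷ = 13 + 2.6·5 = 26; r = 26.7 − 26 = 0.7
x=6: ŷ = 13 + 2.6·6 = 28.6; r = 30.2 − 28.6 = 1.6
x=7: ŷ = 13 + 2.6·7 = 31.2; r = 28.2 − 31.2 = -3
x=10: ŷ = 13 + 2.6·10 = 39; r = 38.6 − 39 = -0.4
x=11: ŷ = 13 + 2.6·11 = 41.6; r = 42.2 − 41.6 = 0.6
x=13: ŷ = 13 + 2.6·13 = 46.8; r = 47.2 − 46.8 = 0.4
Largest |r| is 3 at x = 7, residual -3.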